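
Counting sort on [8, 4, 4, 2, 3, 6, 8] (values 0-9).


Input: [8, 4, 4, 2, 3, 6, 8]
Counts: [0, 0, 1, 1, 2, 0, 1, 0, 2, 0]

Sorted: [2, 3, 4, 4, 6, 8, 8]


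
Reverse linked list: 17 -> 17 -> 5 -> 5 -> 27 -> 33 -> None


Step 1: curr=17, set curr.next=prev(None) | reversed so far: 17
Step 2: curr=17, set curr.next=prev(17) | reversed so far: 17 -> 17
Step 3: curr=5, set curr.next=prev(17) | reversed so far: 5 -> 17 -> 17
Step 4: curr=5, set curr.next=prev(5) | reversed so far: 5 -> 5 -> 17 -> 17
Step 5: curr=27, set curr.next=prev(5) | reversed so far: 27 -> 5 -> 5 -> 17 -> 17
Step 6: curr=33, set curr.next=prev(27) | reversed so far: 33 -> 27 -> 5 -> 5 -> 17 -> 17

33 -> 27 -> 5 -> 5 -> 17 -> 17 -> None


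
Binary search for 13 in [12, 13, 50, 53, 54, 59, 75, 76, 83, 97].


Step 1: lo=0, hi=9, mid=4, val=54
Step 2: lo=0, hi=3, mid=1, val=13

Found at index 1


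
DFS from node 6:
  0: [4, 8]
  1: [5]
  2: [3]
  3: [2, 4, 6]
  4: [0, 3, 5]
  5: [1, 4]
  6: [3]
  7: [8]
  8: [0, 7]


Visit 6, push [3]
Visit 3, push [4, 2]
Visit 2, push []
Visit 4, push [5, 0]
Visit 0, push [8]
Visit 8, push [7]
Visit 7, push []
Visit 5, push [1]
Visit 1, push []

DFS order: [6, 3, 2, 4, 0, 8, 7, 5, 1]


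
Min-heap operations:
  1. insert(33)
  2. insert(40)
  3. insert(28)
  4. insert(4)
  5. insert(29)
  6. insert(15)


insert(33) -> [33]
insert(40) -> [33, 40]
insert(28) -> [28, 40, 33]
insert(4) -> [4, 28, 33, 40]
insert(29) -> [4, 28, 33, 40, 29]
insert(15) -> [4, 28, 15, 40, 29, 33]

Final heap: [4, 28, 15, 40, 29, 33]


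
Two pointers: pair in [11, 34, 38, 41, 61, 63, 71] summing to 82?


lo=0(11)+hi=6(71)=82

Yes: 11+71=82


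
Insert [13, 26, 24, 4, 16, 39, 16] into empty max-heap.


Insert 13: [13]
Insert 26: [26, 13]
Insert 24: [26, 13, 24]
Insert 4: [26, 13, 24, 4]
Insert 16: [26, 16, 24, 4, 13]
Insert 39: [39, 16, 26, 4, 13, 24]
Insert 16: [39, 16, 26, 4, 13, 24, 16]

Final heap: [39, 16, 26, 4, 13, 24, 16]


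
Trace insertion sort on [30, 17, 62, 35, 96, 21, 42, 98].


Initial: [30, 17, 62, 35, 96, 21, 42, 98]
Insert 17: [17, 30, 62, 35, 96, 21, 42, 98]
Insert 62: [17, 30, 62, 35, 96, 21, 42, 98]
Insert 35: [17, 30, 35, 62, 96, 21, 42, 98]
Insert 96: [17, 30, 35, 62, 96, 21, 42, 98]
Insert 21: [17, 21, 30, 35, 62, 96, 42, 98]
Insert 42: [17, 21, 30, 35, 42, 62, 96, 98]
Insert 98: [17, 21, 30, 35, 42, 62, 96, 98]

Sorted: [17, 21, 30, 35, 42, 62, 96, 98]


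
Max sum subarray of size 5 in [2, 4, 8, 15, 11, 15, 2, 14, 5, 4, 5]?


[0:5]: 40
[1:6]: 53
[2:7]: 51
[3:8]: 57
[4:9]: 47
[5:10]: 40
[6:11]: 30

Max: 57 at [3:8]


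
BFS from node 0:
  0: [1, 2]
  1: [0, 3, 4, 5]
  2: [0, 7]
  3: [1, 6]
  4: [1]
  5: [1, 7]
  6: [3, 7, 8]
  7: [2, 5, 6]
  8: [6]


Visit 0, enqueue [1, 2]
Visit 1, enqueue [3, 4, 5]
Visit 2, enqueue [7]
Visit 3, enqueue [6]
Visit 4, enqueue []
Visit 5, enqueue []
Visit 7, enqueue []
Visit 6, enqueue [8]
Visit 8, enqueue []

BFS order: [0, 1, 2, 3, 4, 5, 7, 6, 8]


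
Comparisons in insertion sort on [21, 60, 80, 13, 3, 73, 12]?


Algorithm: insertion sort
Input: [21, 60, 80, 13, 3, 73, 12]
Sorted: [3, 12, 13, 21, 60, 73, 80]

17


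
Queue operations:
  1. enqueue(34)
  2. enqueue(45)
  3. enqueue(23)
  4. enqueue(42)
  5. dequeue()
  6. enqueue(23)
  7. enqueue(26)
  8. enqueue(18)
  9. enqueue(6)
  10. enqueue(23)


enqueue(34) -> [34]
enqueue(45) -> [34, 45]
enqueue(23) -> [34, 45, 23]
enqueue(42) -> [34, 45, 23, 42]
dequeue()->34, [45, 23, 42]
enqueue(23) -> [45, 23, 42, 23]
enqueue(26) -> [45, 23, 42, 23, 26]
enqueue(18) -> [45, 23, 42, 23, 26, 18]
enqueue(6) -> [45, 23, 42, 23, 26, 18, 6]
enqueue(23) -> [45, 23, 42, 23, 26, 18, 6, 23]

Final queue: [45, 23, 42, 23, 26, 18, 6, 23]


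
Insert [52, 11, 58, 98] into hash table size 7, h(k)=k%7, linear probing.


Insert 52: h=3 -> slot 3
Insert 11: h=4 -> slot 4
Insert 58: h=2 -> slot 2
Insert 98: h=0 -> slot 0

Table: [98, None, 58, 52, 11, None, None]


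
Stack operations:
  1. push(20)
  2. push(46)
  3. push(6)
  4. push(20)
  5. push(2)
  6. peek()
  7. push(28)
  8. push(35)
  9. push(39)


push(20) -> [20]
push(46) -> [20, 46]
push(6) -> [20, 46, 6]
push(20) -> [20, 46, 6, 20]
push(2) -> [20, 46, 6, 20, 2]
peek()->2
push(28) -> [20, 46, 6, 20, 2, 28]
push(35) -> [20, 46, 6, 20, 2, 28, 35]
push(39) -> [20, 46, 6, 20, 2, 28, 35, 39]

Final stack: [20, 46, 6, 20, 2, 28, 35, 39]


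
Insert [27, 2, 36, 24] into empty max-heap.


Insert 27: [27]
Insert 2: [27, 2]
Insert 36: [36, 2, 27]
Insert 24: [36, 24, 27, 2]

Final heap: [36, 24, 27, 2]


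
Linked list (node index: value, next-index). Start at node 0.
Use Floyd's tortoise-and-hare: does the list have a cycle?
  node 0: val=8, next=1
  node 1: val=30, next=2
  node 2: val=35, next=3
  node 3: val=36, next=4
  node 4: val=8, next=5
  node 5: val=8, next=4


Floyd's tortoise (slow, +1) and hare (fast, +2):
  init: slow=0, fast=0
  step 1: slow=1, fast=2
  step 2: slow=2, fast=4
  step 3: slow=3, fast=4
  step 4: slow=4, fast=4
  slow == fast at node 4: cycle detected

Cycle: yes


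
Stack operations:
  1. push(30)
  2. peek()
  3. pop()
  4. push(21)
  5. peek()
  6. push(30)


push(30) -> [30]
peek()->30
pop()->30, []
push(21) -> [21]
peek()->21
push(30) -> [21, 30]

Final stack: [21, 30]


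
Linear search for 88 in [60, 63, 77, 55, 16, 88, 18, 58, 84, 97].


i=0: 60!=88
i=1: 63!=88
i=2: 77!=88
i=3: 55!=88
i=4: 16!=88
i=5: 88==88 found!

Found at 5, 6 comps


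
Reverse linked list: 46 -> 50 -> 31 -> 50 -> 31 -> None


Step 1: curr=46, set curr.next=prev(None) | reversed so far: 46
Step 2: curr=50, set curr.next=prev(46) | reversed so far: 50 -> 46
Step 3: curr=31, set curr.next=prev(50) | reversed so far: 31 -> 50 -> 46
Step 4: curr=50, set curr.next=prev(31) | reversed so far: 50 -> 31 -> 50 -> 46
Step 5: curr=31, set curr.next=prev(50) | reversed so far: 31 -> 50 -> 31 -> 50 -> 46

31 -> 50 -> 31 -> 50 -> 46 -> None


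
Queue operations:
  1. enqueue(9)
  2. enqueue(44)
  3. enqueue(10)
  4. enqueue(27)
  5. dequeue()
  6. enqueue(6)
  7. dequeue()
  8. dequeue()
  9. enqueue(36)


enqueue(9) -> [9]
enqueue(44) -> [9, 44]
enqueue(10) -> [9, 44, 10]
enqueue(27) -> [9, 44, 10, 27]
dequeue()->9, [44, 10, 27]
enqueue(6) -> [44, 10, 27, 6]
dequeue()->44, [10, 27, 6]
dequeue()->10, [27, 6]
enqueue(36) -> [27, 6, 36]

Final queue: [27, 6, 36]


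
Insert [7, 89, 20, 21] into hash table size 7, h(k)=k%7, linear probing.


Insert 7: h=0 -> slot 0
Insert 89: h=5 -> slot 5
Insert 20: h=6 -> slot 6
Insert 21: h=0, 1 probes -> slot 1

Table: [7, 21, None, None, None, 89, 20]


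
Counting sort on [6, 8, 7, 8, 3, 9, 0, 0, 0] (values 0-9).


Input: [6, 8, 7, 8, 3, 9, 0, 0, 0]
Counts: [3, 0, 0, 1, 0, 0, 1, 1, 2, 1]

Sorted: [0, 0, 0, 3, 6, 7, 8, 8, 9]


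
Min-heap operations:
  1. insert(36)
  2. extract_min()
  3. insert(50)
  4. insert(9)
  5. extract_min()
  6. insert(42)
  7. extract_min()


insert(36) -> [36]
extract_min()->36, []
insert(50) -> [50]
insert(9) -> [9, 50]
extract_min()->9, [50]
insert(42) -> [42, 50]
extract_min()->42, [50]

Final heap: [50]


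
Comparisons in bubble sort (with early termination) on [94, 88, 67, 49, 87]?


Algorithm: bubble sort (with early termination)
Input: [94, 88, 67, 49, 87]
Sorted: [49, 67, 87, 88, 94]

10


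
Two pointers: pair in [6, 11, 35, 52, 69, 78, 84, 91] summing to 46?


lo=0(6)+hi=7(91)=97
lo=0(6)+hi=6(84)=90
lo=0(6)+hi=5(78)=84
lo=0(6)+hi=4(69)=75
lo=0(6)+hi=3(52)=58
lo=0(6)+hi=2(35)=41
lo=1(11)+hi=2(35)=46

Yes: 11+35=46


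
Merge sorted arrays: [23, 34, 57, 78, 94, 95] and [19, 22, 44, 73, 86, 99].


Take 19 from B
Take 22 from B
Take 23 from A
Take 34 from A
Take 44 from B
Take 57 from A
Take 73 from B
Take 78 from A
Take 86 from B
Take 94 from A
Take 95 from A

Merged: [19, 22, 23, 34, 44, 57, 73, 78, 86, 94, 95, 99]


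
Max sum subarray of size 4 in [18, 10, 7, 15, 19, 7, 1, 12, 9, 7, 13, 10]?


[0:4]: 50
[1:5]: 51
[2:6]: 48
[3:7]: 42
[4:8]: 39
[5:9]: 29
[6:10]: 29
[7:11]: 41
[8:12]: 39

Max: 51 at [1:5]


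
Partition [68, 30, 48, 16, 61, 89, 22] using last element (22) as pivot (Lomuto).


Pivot: 22
  16 <= 22: swap -> [16, 30, 48, 68, 61, 89, 22]
Place pivot at 1: [16, 22, 48, 68, 61, 89, 30]

Partitioned: [16, 22, 48, 68, 61, 89, 30]


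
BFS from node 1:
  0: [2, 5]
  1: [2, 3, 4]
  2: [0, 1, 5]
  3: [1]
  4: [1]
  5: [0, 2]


Visit 1, enqueue [2, 3, 4]
Visit 2, enqueue [0, 5]
Visit 3, enqueue []
Visit 4, enqueue []
Visit 0, enqueue []
Visit 5, enqueue []

BFS order: [1, 2, 3, 4, 0, 5]


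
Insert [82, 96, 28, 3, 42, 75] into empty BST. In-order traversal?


Insert 82: root
Insert 96: R from 82
Insert 28: L from 82
Insert 3: L from 82 -> L from 28
Insert 42: L from 82 -> R from 28
Insert 75: L from 82 -> R from 28 -> R from 42

In-order: [3, 28, 42, 75, 82, 96]


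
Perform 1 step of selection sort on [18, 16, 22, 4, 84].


Initial: [18, 16, 22, 4, 84]
Step 1: min=4 at 3
  Swap: [4, 16, 22, 18, 84]

After 1 step: [4, 16, 22, 18, 84]


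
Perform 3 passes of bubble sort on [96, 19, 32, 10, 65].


Initial: [96, 19, 32, 10, 65]
Pass 1: [19, 32, 10, 65, 96] (4 swaps)
Pass 2: [19, 10, 32, 65, 96] (1 swaps)
Pass 3: [10, 19, 32, 65, 96] (1 swaps)

After 3 passes: [10, 19, 32, 65, 96]


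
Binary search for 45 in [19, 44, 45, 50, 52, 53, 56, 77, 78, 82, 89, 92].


Step 1: lo=0, hi=11, mid=5, val=53
Step 2: lo=0, hi=4, mid=2, val=45

Found at index 2


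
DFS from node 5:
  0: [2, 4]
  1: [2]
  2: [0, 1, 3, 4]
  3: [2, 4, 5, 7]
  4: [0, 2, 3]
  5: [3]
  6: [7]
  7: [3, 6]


Visit 5, push [3]
Visit 3, push [7, 4, 2]
Visit 2, push [4, 1, 0]
Visit 0, push [4]
Visit 4, push []
Visit 1, push []
Visit 7, push [6]
Visit 6, push []

DFS order: [5, 3, 2, 0, 4, 1, 7, 6]


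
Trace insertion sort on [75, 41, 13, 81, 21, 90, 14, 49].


Initial: [75, 41, 13, 81, 21, 90, 14, 49]
Insert 41: [41, 75, 13, 81, 21, 90, 14, 49]
Insert 13: [13, 41, 75, 81, 21, 90, 14, 49]
Insert 81: [13, 41, 75, 81, 21, 90, 14, 49]
Insert 21: [13, 21, 41, 75, 81, 90, 14, 49]
Insert 90: [13, 21, 41, 75, 81, 90, 14, 49]
Insert 14: [13, 14, 21, 41, 75, 81, 90, 49]
Insert 49: [13, 14, 21, 41, 49, 75, 81, 90]

Sorted: [13, 14, 21, 41, 49, 75, 81, 90]


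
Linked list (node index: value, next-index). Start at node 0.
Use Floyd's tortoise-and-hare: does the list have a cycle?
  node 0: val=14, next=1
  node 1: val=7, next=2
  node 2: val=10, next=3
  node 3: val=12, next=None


Floyd's tortoise (slow, +1) and hare (fast, +2):
  init: slow=0, fast=0
  step 1: slow=1, fast=2
  step 2: fast 2->3->None, no cycle

Cycle: no


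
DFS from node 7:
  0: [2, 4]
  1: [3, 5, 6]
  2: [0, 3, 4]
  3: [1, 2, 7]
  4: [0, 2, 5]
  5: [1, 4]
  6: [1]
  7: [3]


Visit 7, push [3]
Visit 3, push [2, 1]
Visit 1, push [6, 5]
Visit 5, push [4]
Visit 4, push [2, 0]
Visit 0, push [2]
Visit 2, push []
Visit 6, push []

DFS order: [7, 3, 1, 5, 4, 0, 2, 6]


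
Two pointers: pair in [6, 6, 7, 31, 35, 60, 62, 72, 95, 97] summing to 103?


lo=0(6)+hi=9(97)=103

Yes: 6+97=103


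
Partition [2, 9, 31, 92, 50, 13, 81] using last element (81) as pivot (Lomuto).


Pivot: 81
  2 <= 81: advance i (no swap)
  9 <= 81: advance i (no swap)
  31 <= 81: advance i (no swap)
  50 <= 81: swap -> [2, 9, 31, 50, 92, 13, 81]
  13 <= 81: swap -> [2, 9, 31, 50, 13, 92, 81]
Place pivot at 5: [2, 9, 31, 50, 13, 81, 92]

Partitioned: [2, 9, 31, 50, 13, 81, 92]


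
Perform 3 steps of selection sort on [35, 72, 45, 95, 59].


Initial: [35, 72, 45, 95, 59]
Step 1: min=35 at 0
  Swap: [35, 72, 45, 95, 59]
Step 2: min=45 at 2
  Swap: [35, 45, 72, 95, 59]
Step 3: min=59 at 4
  Swap: [35, 45, 59, 95, 72]

After 3 steps: [35, 45, 59, 95, 72]


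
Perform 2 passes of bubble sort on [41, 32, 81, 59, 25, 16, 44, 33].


Initial: [41, 32, 81, 59, 25, 16, 44, 33]
Pass 1: [32, 41, 59, 25, 16, 44, 33, 81] (6 swaps)
Pass 2: [32, 41, 25, 16, 44, 33, 59, 81] (4 swaps)

After 2 passes: [32, 41, 25, 16, 44, 33, 59, 81]


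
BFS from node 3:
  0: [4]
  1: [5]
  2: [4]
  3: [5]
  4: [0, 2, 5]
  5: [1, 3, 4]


Visit 3, enqueue [5]
Visit 5, enqueue [1, 4]
Visit 1, enqueue []
Visit 4, enqueue [0, 2]
Visit 0, enqueue []
Visit 2, enqueue []

BFS order: [3, 5, 1, 4, 0, 2]


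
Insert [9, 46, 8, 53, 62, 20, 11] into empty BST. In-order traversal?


Insert 9: root
Insert 46: R from 9
Insert 8: L from 9
Insert 53: R from 9 -> R from 46
Insert 62: R from 9 -> R from 46 -> R from 53
Insert 20: R from 9 -> L from 46
Insert 11: R from 9 -> L from 46 -> L from 20

In-order: [8, 9, 11, 20, 46, 53, 62]


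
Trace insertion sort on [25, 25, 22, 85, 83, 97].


Initial: [25, 25, 22, 85, 83, 97]
Insert 25: [25, 25, 22, 85, 83, 97]
Insert 22: [22, 25, 25, 85, 83, 97]
Insert 85: [22, 25, 25, 85, 83, 97]
Insert 83: [22, 25, 25, 83, 85, 97]
Insert 97: [22, 25, 25, 83, 85, 97]

Sorted: [22, 25, 25, 83, 85, 97]


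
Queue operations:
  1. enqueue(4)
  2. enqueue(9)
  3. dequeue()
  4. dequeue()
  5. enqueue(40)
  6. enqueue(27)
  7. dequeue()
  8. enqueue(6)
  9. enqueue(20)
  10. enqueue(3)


enqueue(4) -> [4]
enqueue(9) -> [4, 9]
dequeue()->4, [9]
dequeue()->9, []
enqueue(40) -> [40]
enqueue(27) -> [40, 27]
dequeue()->40, [27]
enqueue(6) -> [27, 6]
enqueue(20) -> [27, 6, 20]
enqueue(3) -> [27, 6, 20, 3]

Final queue: [27, 6, 20, 3]


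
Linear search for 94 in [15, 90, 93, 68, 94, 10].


i=0: 15!=94
i=1: 90!=94
i=2: 93!=94
i=3: 68!=94
i=4: 94==94 found!

Found at 4, 5 comps


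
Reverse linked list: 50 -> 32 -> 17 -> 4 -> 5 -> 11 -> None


Step 1: curr=50, set curr.next=prev(None) | reversed so far: 50
Step 2: curr=32, set curr.next=prev(50) | reversed so far: 32 -> 50
Step 3: curr=17, set curr.next=prev(32) | reversed so far: 17 -> 32 -> 50
Step 4: curr=4, set curr.next=prev(17) | reversed so far: 4 -> 17 -> 32 -> 50
Step 5: curr=5, set curr.next=prev(4) | reversed so far: 5 -> 4 -> 17 -> 32 -> 50
Step 6: curr=11, set curr.next=prev(5) | reversed so far: 11 -> 5 -> 4 -> 17 -> 32 -> 50

11 -> 5 -> 4 -> 17 -> 32 -> 50 -> None


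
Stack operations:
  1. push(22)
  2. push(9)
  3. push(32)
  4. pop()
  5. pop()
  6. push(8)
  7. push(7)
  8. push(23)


push(22) -> [22]
push(9) -> [22, 9]
push(32) -> [22, 9, 32]
pop()->32, [22, 9]
pop()->9, [22]
push(8) -> [22, 8]
push(7) -> [22, 8, 7]
push(23) -> [22, 8, 7, 23]

Final stack: [22, 8, 7, 23]


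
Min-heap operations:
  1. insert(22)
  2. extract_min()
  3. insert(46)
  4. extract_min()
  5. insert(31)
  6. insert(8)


insert(22) -> [22]
extract_min()->22, []
insert(46) -> [46]
extract_min()->46, []
insert(31) -> [31]
insert(8) -> [8, 31]

Final heap: [8, 31]


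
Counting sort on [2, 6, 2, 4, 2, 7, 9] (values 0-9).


Input: [2, 6, 2, 4, 2, 7, 9]
Counts: [0, 0, 3, 0, 1, 0, 1, 1, 0, 1]

Sorted: [2, 2, 2, 4, 6, 7, 9]


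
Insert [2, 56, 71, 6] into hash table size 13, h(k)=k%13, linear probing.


Insert 2: h=2 -> slot 2
Insert 56: h=4 -> slot 4
Insert 71: h=6 -> slot 6
Insert 6: h=6, 1 probes -> slot 7

Table: [None, None, 2, None, 56, None, 71, 6, None, None, None, None, None]


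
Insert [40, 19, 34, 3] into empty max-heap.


Insert 40: [40]
Insert 19: [40, 19]
Insert 34: [40, 19, 34]
Insert 3: [40, 19, 34, 3]

Final heap: [40, 19, 34, 3]


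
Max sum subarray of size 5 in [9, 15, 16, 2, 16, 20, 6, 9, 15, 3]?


[0:5]: 58
[1:6]: 69
[2:7]: 60
[3:8]: 53
[4:9]: 66
[5:10]: 53

Max: 69 at [1:6]


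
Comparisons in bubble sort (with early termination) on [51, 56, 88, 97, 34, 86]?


Algorithm: bubble sort (with early termination)
Input: [51, 56, 88, 97, 34, 86]
Sorted: [34, 51, 56, 86, 88, 97]

15


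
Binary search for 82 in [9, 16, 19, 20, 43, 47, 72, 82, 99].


Step 1: lo=0, hi=8, mid=4, val=43
Step 2: lo=5, hi=8, mid=6, val=72
Step 3: lo=7, hi=8, mid=7, val=82

Found at index 7


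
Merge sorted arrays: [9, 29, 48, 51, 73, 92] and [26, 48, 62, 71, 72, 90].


Take 9 from A
Take 26 from B
Take 29 from A
Take 48 from A
Take 48 from B
Take 51 from A
Take 62 from B
Take 71 from B
Take 72 from B
Take 73 from A
Take 90 from B

Merged: [9, 26, 29, 48, 48, 51, 62, 71, 72, 73, 90, 92]


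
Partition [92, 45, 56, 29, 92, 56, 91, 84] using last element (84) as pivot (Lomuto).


Pivot: 84
  45 <= 84: swap -> [45, 92, 56, 29, 92, 56, 91, 84]
  56 <= 84: swap -> [45, 56, 92, 29, 92, 56, 91, 84]
  29 <= 84: swap -> [45, 56, 29, 92, 92, 56, 91, 84]
  56 <= 84: swap -> [45, 56, 29, 56, 92, 92, 91, 84]
Place pivot at 4: [45, 56, 29, 56, 84, 92, 91, 92]

Partitioned: [45, 56, 29, 56, 84, 92, 91, 92]


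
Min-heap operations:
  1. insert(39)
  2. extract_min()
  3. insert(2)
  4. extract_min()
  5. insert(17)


insert(39) -> [39]
extract_min()->39, []
insert(2) -> [2]
extract_min()->2, []
insert(17) -> [17]

Final heap: [17]


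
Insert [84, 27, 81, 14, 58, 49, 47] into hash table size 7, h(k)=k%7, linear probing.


Insert 84: h=0 -> slot 0
Insert 27: h=6 -> slot 6
Insert 81: h=4 -> slot 4
Insert 14: h=0, 1 probes -> slot 1
Insert 58: h=2 -> slot 2
Insert 49: h=0, 3 probes -> slot 3
Insert 47: h=5 -> slot 5

Table: [84, 14, 58, 49, 81, 47, 27]


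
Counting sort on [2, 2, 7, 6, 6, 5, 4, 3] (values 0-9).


Input: [2, 2, 7, 6, 6, 5, 4, 3]
Counts: [0, 0, 2, 1, 1, 1, 2, 1, 0, 0]

Sorted: [2, 2, 3, 4, 5, 6, 6, 7]


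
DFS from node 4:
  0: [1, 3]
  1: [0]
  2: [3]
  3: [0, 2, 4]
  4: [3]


Visit 4, push [3]
Visit 3, push [2, 0]
Visit 0, push [1]
Visit 1, push []
Visit 2, push []

DFS order: [4, 3, 0, 1, 2]


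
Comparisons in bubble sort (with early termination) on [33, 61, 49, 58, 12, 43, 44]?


Algorithm: bubble sort (with early termination)
Input: [33, 61, 49, 58, 12, 43, 44]
Sorted: [12, 33, 43, 44, 49, 58, 61]

20


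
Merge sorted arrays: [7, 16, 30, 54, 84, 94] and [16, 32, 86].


Take 7 from A
Take 16 from A
Take 16 from B
Take 30 from A
Take 32 from B
Take 54 from A
Take 84 from A
Take 86 from B

Merged: [7, 16, 16, 30, 32, 54, 84, 86, 94]


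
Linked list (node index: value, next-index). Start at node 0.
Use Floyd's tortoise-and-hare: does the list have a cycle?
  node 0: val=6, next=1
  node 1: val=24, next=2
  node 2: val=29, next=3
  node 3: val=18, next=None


Floyd's tortoise (slow, +1) and hare (fast, +2):
  init: slow=0, fast=0
  step 1: slow=1, fast=2
  step 2: fast 2->3->None, no cycle

Cycle: no


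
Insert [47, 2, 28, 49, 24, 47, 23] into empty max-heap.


Insert 47: [47]
Insert 2: [47, 2]
Insert 28: [47, 2, 28]
Insert 49: [49, 47, 28, 2]
Insert 24: [49, 47, 28, 2, 24]
Insert 47: [49, 47, 47, 2, 24, 28]
Insert 23: [49, 47, 47, 2, 24, 28, 23]

Final heap: [49, 47, 47, 2, 24, 28, 23]


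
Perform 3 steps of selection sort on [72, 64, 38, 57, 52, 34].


Initial: [72, 64, 38, 57, 52, 34]
Step 1: min=34 at 5
  Swap: [34, 64, 38, 57, 52, 72]
Step 2: min=38 at 2
  Swap: [34, 38, 64, 57, 52, 72]
Step 3: min=52 at 4
  Swap: [34, 38, 52, 57, 64, 72]

After 3 steps: [34, 38, 52, 57, 64, 72]


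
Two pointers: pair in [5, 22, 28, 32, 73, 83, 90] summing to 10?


lo=0(5)+hi=6(90)=95
lo=0(5)+hi=5(83)=88
lo=0(5)+hi=4(73)=78
lo=0(5)+hi=3(32)=37
lo=0(5)+hi=2(28)=33
lo=0(5)+hi=1(22)=27

No pair found


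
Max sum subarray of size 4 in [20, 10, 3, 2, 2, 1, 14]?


[0:4]: 35
[1:5]: 17
[2:6]: 8
[3:7]: 19

Max: 35 at [0:4]


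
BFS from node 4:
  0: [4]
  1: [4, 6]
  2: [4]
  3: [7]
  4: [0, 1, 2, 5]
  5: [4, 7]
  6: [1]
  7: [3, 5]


Visit 4, enqueue [0, 1, 2, 5]
Visit 0, enqueue []
Visit 1, enqueue [6]
Visit 2, enqueue []
Visit 5, enqueue [7]
Visit 6, enqueue []
Visit 7, enqueue [3]
Visit 3, enqueue []

BFS order: [4, 0, 1, 2, 5, 6, 7, 3]


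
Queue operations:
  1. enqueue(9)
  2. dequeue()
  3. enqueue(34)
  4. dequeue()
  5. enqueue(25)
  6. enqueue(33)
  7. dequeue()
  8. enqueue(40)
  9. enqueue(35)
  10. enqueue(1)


enqueue(9) -> [9]
dequeue()->9, []
enqueue(34) -> [34]
dequeue()->34, []
enqueue(25) -> [25]
enqueue(33) -> [25, 33]
dequeue()->25, [33]
enqueue(40) -> [33, 40]
enqueue(35) -> [33, 40, 35]
enqueue(1) -> [33, 40, 35, 1]

Final queue: [33, 40, 35, 1]


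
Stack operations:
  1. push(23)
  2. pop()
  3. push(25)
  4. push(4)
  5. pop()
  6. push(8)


push(23) -> [23]
pop()->23, []
push(25) -> [25]
push(4) -> [25, 4]
pop()->4, [25]
push(8) -> [25, 8]

Final stack: [25, 8]


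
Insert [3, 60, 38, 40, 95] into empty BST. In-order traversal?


Insert 3: root
Insert 60: R from 3
Insert 38: R from 3 -> L from 60
Insert 40: R from 3 -> L from 60 -> R from 38
Insert 95: R from 3 -> R from 60

In-order: [3, 38, 40, 60, 95]


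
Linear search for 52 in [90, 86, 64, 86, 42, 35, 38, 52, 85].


i=0: 90!=52
i=1: 86!=52
i=2: 64!=52
i=3: 86!=52
i=4: 42!=52
i=5: 35!=52
i=6: 38!=52
i=7: 52==52 found!

Found at 7, 8 comps


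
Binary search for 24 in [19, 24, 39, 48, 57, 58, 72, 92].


Step 1: lo=0, hi=7, mid=3, val=48
Step 2: lo=0, hi=2, mid=1, val=24

Found at index 1


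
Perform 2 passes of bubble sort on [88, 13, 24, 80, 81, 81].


Initial: [88, 13, 24, 80, 81, 81]
Pass 1: [13, 24, 80, 81, 81, 88] (5 swaps)
Pass 2: [13, 24, 80, 81, 81, 88] (0 swaps)

After 2 passes: [13, 24, 80, 81, 81, 88]


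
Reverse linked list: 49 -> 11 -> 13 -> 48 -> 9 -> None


Step 1: curr=49, set curr.next=prev(None) | reversed so far: 49
Step 2: curr=11, set curr.next=prev(49) | reversed so far: 11 -> 49
Step 3: curr=13, set curr.next=prev(11) | reversed so far: 13 -> 11 -> 49
Step 4: curr=48, set curr.next=prev(13) | reversed so far: 48 -> 13 -> 11 -> 49
Step 5: curr=9, set curr.next=prev(48) | reversed so far: 9 -> 48 -> 13 -> 11 -> 49

9 -> 48 -> 13 -> 11 -> 49 -> None


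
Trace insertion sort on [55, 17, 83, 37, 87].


Initial: [55, 17, 83, 37, 87]
Insert 17: [17, 55, 83, 37, 87]
Insert 83: [17, 55, 83, 37, 87]
Insert 37: [17, 37, 55, 83, 87]
Insert 87: [17, 37, 55, 83, 87]

Sorted: [17, 37, 55, 83, 87]


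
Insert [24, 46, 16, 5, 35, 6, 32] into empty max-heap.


Insert 24: [24]
Insert 46: [46, 24]
Insert 16: [46, 24, 16]
Insert 5: [46, 24, 16, 5]
Insert 35: [46, 35, 16, 5, 24]
Insert 6: [46, 35, 16, 5, 24, 6]
Insert 32: [46, 35, 32, 5, 24, 6, 16]

Final heap: [46, 35, 32, 5, 24, 6, 16]


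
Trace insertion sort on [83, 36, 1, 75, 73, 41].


Initial: [83, 36, 1, 75, 73, 41]
Insert 36: [36, 83, 1, 75, 73, 41]
Insert 1: [1, 36, 83, 75, 73, 41]
Insert 75: [1, 36, 75, 83, 73, 41]
Insert 73: [1, 36, 73, 75, 83, 41]
Insert 41: [1, 36, 41, 73, 75, 83]

Sorted: [1, 36, 41, 73, 75, 83]


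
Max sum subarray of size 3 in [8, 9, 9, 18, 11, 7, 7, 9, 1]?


[0:3]: 26
[1:4]: 36
[2:5]: 38
[3:6]: 36
[4:7]: 25
[5:8]: 23
[6:9]: 17

Max: 38 at [2:5]


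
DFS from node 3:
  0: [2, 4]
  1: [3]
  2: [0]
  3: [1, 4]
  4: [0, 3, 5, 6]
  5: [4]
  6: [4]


Visit 3, push [4, 1]
Visit 1, push []
Visit 4, push [6, 5, 0]
Visit 0, push [2]
Visit 2, push []
Visit 5, push []
Visit 6, push []

DFS order: [3, 1, 4, 0, 2, 5, 6]


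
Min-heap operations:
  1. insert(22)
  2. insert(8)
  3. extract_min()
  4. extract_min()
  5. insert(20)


insert(22) -> [22]
insert(8) -> [8, 22]
extract_min()->8, [22]
extract_min()->22, []
insert(20) -> [20]

Final heap: [20]


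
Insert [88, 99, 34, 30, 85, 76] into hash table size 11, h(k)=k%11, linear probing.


Insert 88: h=0 -> slot 0
Insert 99: h=0, 1 probes -> slot 1
Insert 34: h=1, 1 probes -> slot 2
Insert 30: h=8 -> slot 8
Insert 85: h=8, 1 probes -> slot 9
Insert 76: h=10 -> slot 10

Table: [88, 99, 34, None, None, None, None, None, 30, 85, 76]


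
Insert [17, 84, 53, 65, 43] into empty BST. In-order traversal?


Insert 17: root
Insert 84: R from 17
Insert 53: R from 17 -> L from 84
Insert 65: R from 17 -> L from 84 -> R from 53
Insert 43: R from 17 -> L from 84 -> L from 53

In-order: [17, 43, 53, 65, 84]


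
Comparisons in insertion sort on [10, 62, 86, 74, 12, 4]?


Algorithm: insertion sort
Input: [10, 62, 86, 74, 12, 4]
Sorted: [4, 10, 12, 62, 74, 86]

13


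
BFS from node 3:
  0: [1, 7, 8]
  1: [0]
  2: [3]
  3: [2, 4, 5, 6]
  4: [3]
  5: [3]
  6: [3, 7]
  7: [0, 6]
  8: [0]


Visit 3, enqueue [2, 4, 5, 6]
Visit 2, enqueue []
Visit 4, enqueue []
Visit 5, enqueue []
Visit 6, enqueue [7]
Visit 7, enqueue [0]
Visit 0, enqueue [1, 8]
Visit 1, enqueue []
Visit 8, enqueue []

BFS order: [3, 2, 4, 5, 6, 7, 0, 1, 8]


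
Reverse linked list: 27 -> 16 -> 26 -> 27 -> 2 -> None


Step 1: curr=27, set curr.next=prev(None) | reversed so far: 27
Step 2: curr=16, set curr.next=prev(27) | reversed so far: 16 -> 27
Step 3: curr=26, set curr.next=prev(16) | reversed so far: 26 -> 16 -> 27
Step 4: curr=27, set curr.next=prev(26) | reversed so far: 27 -> 26 -> 16 -> 27
Step 5: curr=2, set curr.next=prev(27) | reversed so far: 2 -> 27 -> 26 -> 16 -> 27

2 -> 27 -> 26 -> 16 -> 27 -> None


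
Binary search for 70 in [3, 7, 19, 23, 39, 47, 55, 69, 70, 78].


Step 1: lo=0, hi=9, mid=4, val=39
Step 2: lo=5, hi=9, mid=7, val=69
Step 3: lo=8, hi=9, mid=8, val=70

Found at index 8


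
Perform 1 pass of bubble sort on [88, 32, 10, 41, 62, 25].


Initial: [88, 32, 10, 41, 62, 25]
Pass 1: [32, 10, 41, 62, 25, 88] (5 swaps)

After 1 pass: [32, 10, 41, 62, 25, 88]


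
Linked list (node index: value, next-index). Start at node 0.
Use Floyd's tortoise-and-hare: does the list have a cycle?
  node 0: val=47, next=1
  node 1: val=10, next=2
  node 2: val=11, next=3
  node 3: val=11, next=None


Floyd's tortoise (slow, +1) and hare (fast, +2):
  init: slow=0, fast=0
  step 1: slow=1, fast=2
  step 2: fast 2->3->None, no cycle

Cycle: no


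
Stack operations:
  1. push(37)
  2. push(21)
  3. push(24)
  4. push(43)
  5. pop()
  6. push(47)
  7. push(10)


push(37) -> [37]
push(21) -> [37, 21]
push(24) -> [37, 21, 24]
push(43) -> [37, 21, 24, 43]
pop()->43, [37, 21, 24]
push(47) -> [37, 21, 24, 47]
push(10) -> [37, 21, 24, 47, 10]

Final stack: [37, 21, 24, 47, 10]


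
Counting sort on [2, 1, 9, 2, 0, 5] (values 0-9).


Input: [2, 1, 9, 2, 0, 5]
Counts: [1, 1, 2, 0, 0, 1, 0, 0, 0, 1]

Sorted: [0, 1, 2, 2, 5, 9]


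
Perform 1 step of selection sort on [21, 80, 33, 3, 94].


Initial: [21, 80, 33, 3, 94]
Step 1: min=3 at 3
  Swap: [3, 80, 33, 21, 94]

After 1 step: [3, 80, 33, 21, 94]


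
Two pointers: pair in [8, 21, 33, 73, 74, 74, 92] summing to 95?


lo=0(8)+hi=6(92)=100
lo=0(8)+hi=5(74)=82
lo=1(21)+hi=5(74)=95

Yes: 21+74=95


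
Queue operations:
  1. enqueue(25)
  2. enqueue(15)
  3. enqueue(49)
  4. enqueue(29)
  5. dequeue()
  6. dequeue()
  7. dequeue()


enqueue(25) -> [25]
enqueue(15) -> [25, 15]
enqueue(49) -> [25, 15, 49]
enqueue(29) -> [25, 15, 49, 29]
dequeue()->25, [15, 49, 29]
dequeue()->15, [49, 29]
dequeue()->49, [29]

Final queue: [29]


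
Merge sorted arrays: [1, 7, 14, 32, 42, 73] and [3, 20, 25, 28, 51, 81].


Take 1 from A
Take 3 from B
Take 7 from A
Take 14 from A
Take 20 from B
Take 25 from B
Take 28 from B
Take 32 from A
Take 42 from A
Take 51 from B
Take 73 from A

Merged: [1, 3, 7, 14, 20, 25, 28, 32, 42, 51, 73, 81]


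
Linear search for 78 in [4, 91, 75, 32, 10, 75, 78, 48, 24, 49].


i=0: 4!=78
i=1: 91!=78
i=2: 75!=78
i=3: 32!=78
i=4: 10!=78
i=5: 75!=78
i=6: 78==78 found!

Found at 6, 7 comps


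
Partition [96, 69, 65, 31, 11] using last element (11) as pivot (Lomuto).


Pivot: 11
Place pivot at 0: [11, 69, 65, 31, 96]

Partitioned: [11, 69, 65, 31, 96]


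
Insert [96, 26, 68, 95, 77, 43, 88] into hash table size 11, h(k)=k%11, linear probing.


Insert 96: h=8 -> slot 8
Insert 26: h=4 -> slot 4
Insert 68: h=2 -> slot 2
Insert 95: h=7 -> slot 7
Insert 77: h=0 -> slot 0
Insert 43: h=10 -> slot 10
Insert 88: h=0, 1 probes -> slot 1

Table: [77, 88, 68, None, 26, None, None, 95, 96, None, 43]


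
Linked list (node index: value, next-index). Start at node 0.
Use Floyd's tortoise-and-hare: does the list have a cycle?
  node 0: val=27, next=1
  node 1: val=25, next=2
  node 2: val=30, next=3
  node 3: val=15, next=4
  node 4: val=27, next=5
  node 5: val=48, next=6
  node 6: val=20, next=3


Floyd's tortoise (slow, +1) and hare (fast, +2):
  init: slow=0, fast=0
  step 1: slow=1, fast=2
  step 2: slow=2, fast=4
  step 3: slow=3, fast=6
  step 4: slow=4, fast=4
  slow == fast at node 4: cycle detected

Cycle: yes


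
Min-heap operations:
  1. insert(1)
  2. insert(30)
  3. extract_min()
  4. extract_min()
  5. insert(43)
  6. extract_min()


insert(1) -> [1]
insert(30) -> [1, 30]
extract_min()->1, [30]
extract_min()->30, []
insert(43) -> [43]
extract_min()->43, []

Final heap: []


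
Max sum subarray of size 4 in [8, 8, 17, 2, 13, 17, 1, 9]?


[0:4]: 35
[1:5]: 40
[2:6]: 49
[3:7]: 33
[4:8]: 40

Max: 49 at [2:6]


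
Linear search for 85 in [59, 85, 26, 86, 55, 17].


i=0: 59!=85
i=1: 85==85 found!

Found at 1, 2 comps


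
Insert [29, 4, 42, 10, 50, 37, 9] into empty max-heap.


Insert 29: [29]
Insert 4: [29, 4]
Insert 42: [42, 4, 29]
Insert 10: [42, 10, 29, 4]
Insert 50: [50, 42, 29, 4, 10]
Insert 37: [50, 42, 37, 4, 10, 29]
Insert 9: [50, 42, 37, 4, 10, 29, 9]

Final heap: [50, 42, 37, 4, 10, 29, 9]


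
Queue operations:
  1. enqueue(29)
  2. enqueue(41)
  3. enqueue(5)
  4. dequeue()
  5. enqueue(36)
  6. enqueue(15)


enqueue(29) -> [29]
enqueue(41) -> [29, 41]
enqueue(5) -> [29, 41, 5]
dequeue()->29, [41, 5]
enqueue(36) -> [41, 5, 36]
enqueue(15) -> [41, 5, 36, 15]

Final queue: [41, 5, 36, 15]


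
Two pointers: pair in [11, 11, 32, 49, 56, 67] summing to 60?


lo=0(11)+hi=5(67)=78
lo=0(11)+hi=4(56)=67
lo=0(11)+hi=3(49)=60

Yes: 11+49=60


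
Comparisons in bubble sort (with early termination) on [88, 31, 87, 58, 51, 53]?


Algorithm: bubble sort (with early termination)
Input: [88, 31, 87, 58, 51, 53]
Sorted: [31, 51, 53, 58, 87, 88]

14


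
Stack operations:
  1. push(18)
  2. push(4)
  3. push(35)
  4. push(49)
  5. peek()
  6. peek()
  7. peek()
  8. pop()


push(18) -> [18]
push(4) -> [18, 4]
push(35) -> [18, 4, 35]
push(49) -> [18, 4, 35, 49]
peek()->49
peek()->49
peek()->49
pop()->49, [18, 4, 35]

Final stack: [18, 4, 35]


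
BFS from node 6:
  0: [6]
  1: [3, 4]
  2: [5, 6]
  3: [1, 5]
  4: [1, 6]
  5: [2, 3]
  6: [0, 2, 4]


Visit 6, enqueue [0, 2, 4]
Visit 0, enqueue []
Visit 2, enqueue [5]
Visit 4, enqueue [1]
Visit 5, enqueue [3]
Visit 1, enqueue []
Visit 3, enqueue []

BFS order: [6, 0, 2, 4, 5, 1, 3]


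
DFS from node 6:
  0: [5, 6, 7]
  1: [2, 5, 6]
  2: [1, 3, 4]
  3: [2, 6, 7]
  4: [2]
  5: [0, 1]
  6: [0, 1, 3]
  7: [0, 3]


Visit 6, push [3, 1, 0]
Visit 0, push [7, 5]
Visit 5, push [1]
Visit 1, push [2]
Visit 2, push [4, 3]
Visit 3, push [7]
Visit 7, push []
Visit 4, push []

DFS order: [6, 0, 5, 1, 2, 3, 7, 4]


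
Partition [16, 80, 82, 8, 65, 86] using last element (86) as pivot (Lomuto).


Pivot: 86
  16 <= 86: advance i (no swap)
  80 <= 86: advance i (no swap)
  82 <= 86: advance i (no swap)
  8 <= 86: advance i (no swap)
  65 <= 86: advance i (no swap)
Place pivot at 5: [16, 80, 82, 8, 65, 86]

Partitioned: [16, 80, 82, 8, 65, 86]


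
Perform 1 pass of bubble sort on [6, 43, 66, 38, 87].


Initial: [6, 43, 66, 38, 87]
Pass 1: [6, 43, 38, 66, 87] (1 swaps)

After 1 pass: [6, 43, 38, 66, 87]


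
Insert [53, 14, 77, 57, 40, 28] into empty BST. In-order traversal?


Insert 53: root
Insert 14: L from 53
Insert 77: R from 53
Insert 57: R from 53 -> L from 77
Insert 40: L from 53 -> R from 14
Insert 28: L from 53 -> R from 14 -> L from 40

In-order: [14, 28, 40, 53, 57, 77]


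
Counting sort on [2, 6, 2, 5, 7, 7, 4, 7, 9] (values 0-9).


Input: [2, 6, 2, 5, 7, 7, 4, 7, 9]
Counts: [0, 0, 2, 0, 1, 1, 1, 3, 0, 1]

Sorted: [2, 2, 4, 5, 6, 7, 7, 7, 9]


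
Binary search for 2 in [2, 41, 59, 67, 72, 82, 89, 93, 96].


Step 1: lo=0, hi=8, mid=4, val=72
Step 2: lo=0, hi=3, mid=1, val=41
Step 3: lo=0, hi=0, mid=0, val=2

Found at index 0


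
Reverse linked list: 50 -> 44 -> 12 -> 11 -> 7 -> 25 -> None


Step 1: curr=50, set curr.next=prev(None) | reversed so far: 50
Step 2: curr=44, set curr.next=prev(50) | reversed so far: 44 -> 50
Step 3: curr=12, set curr.next=prev(44) | reversed so far: 12 -> 44 -> 50
Step 4: curr=11, set curr.next=prev(12) | reversed so far: 11 -> 12 -> 44 -> 50
Step 5: curr=7, set curr.next=prev(11) | reversed so far: 7 -> 11 -> 12 -> 44 -> 50
Step 6: curr=25, set curr.next=prev(7) | reversed so far: 25 -> 7 -> 11 -> 12 -> 44 -> 50

25 -> 7 -> 11 -> 12 -> 44 -> 50 -> None


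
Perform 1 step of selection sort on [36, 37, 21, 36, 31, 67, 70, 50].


Initial: [36, 37, 21, 36, 31, 67, 70, 50]
Step 1: min=21 at 2
  Swap: [21, 37, 36, 36, 31, 67, 70, 50]

After 1 step: [21, 37, 36, 36, 31, 67, 70, 50]


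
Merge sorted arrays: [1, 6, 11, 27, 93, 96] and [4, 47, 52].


Take 1 from A
Take 4 from B
Take 6 from A
Take 11 from A
Take 27 from A
Take 47 from B
Take 52 from B

Merged: [1, 4, 6, 11, 27, 47, 52, 93, 96]


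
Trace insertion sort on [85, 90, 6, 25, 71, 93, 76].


Initial: [85, 90, 6, 25, 71, 93, 76]
Insert 90: [85, 90, 6, 25, 71, 93, 76]
Insert 6: [6, 85, 90, 25, 71, 93, 76]
Insert 25: [6, 25, 85, 90, 71, 93, 76]
Insert 71: [6, 25, 71, 85, 90, 93, 76]
Insert 93: [6, 25, 71, 85, 90, 93, 76]
Insert 76: [6, 25, 71, 76, 85, 90, 93]

Sorted: [6, 25, 71, 76, 85, 90, 93]


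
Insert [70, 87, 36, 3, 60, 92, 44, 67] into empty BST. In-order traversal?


Insert 70: root
Insert 87: R from 70
Insert 36: L from 70
Insert 3: L from 70 -> L from 36
Insert 60: L from 70 -> R from 36
Insert 92: R from 70 -> R from 87
Insert 44: L from 70 -> R from 36 -> L from 60
Insert 67: L from 70 -> R from 36 -> R from 60

In-order: [3, 36, 44, 60, 67, 70, 87, 92]


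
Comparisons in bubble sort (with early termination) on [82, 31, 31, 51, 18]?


Algorithm: bubble sort (with early termination)
Input: [82, 31, 31, 51, 18]
Sorted: [18, 31, 31, 51, 82]

10


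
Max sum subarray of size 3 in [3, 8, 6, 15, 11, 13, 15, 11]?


[0:3]: 17
[1:4]: 29
[2:5]: 32
[3:6]: 39
[4:7]: 39
[5:8]: 39

Max: 39 at [3:6]


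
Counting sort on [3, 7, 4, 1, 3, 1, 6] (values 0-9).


Input: [3, 7, 4, 1, 3, 1, 6]
Counts: [0, 2, 0, 2, 1, 0, 1, 1, 0, 0]

Sorted: [1, 1, 3, 3, 4, 6, 7]


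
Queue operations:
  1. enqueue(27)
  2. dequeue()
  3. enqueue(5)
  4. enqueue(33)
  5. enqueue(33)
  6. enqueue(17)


enqueue(27) -> [27]
dequeue()->27, []
enqueue(5) -> [5]
enqueue(33) -> [5, 33]
enqueue(33) -> [5, 33, 33]
enqueue(17) -> [5, 33, 33, 17]

Final queue: [5, 33, 33, 17]


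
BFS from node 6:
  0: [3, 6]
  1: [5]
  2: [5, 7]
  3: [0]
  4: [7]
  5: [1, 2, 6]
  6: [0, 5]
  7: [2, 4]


Visit 6, enqueue [0, 5]
Visit 0, enqueue [3]
Visit 5, enqueue [1, 2]
Visit 3, enqueue []
Visit 1, enqueue []
Visit 2, enqueue [7]
Visit 7, enqueue [4]
Visit 4, enqueue []

BFS order: [6, 0, 5, 3, 1, 2, 7, 4]


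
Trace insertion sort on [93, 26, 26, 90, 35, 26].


Initial: [93, 26, 26, 90, 35, 26]
Insert 26: [26, 93, 26, 90, 35, 26]
Insert 26: [26, 26, 93, 90, 35, 26]
Insert 90: [26, 26, 90, 93, 35, 26]
Insert 35: [26, 26, 35, 90, 93, 26]
Insert 26: [26, 26, 26, 35, 90, 93]

Sorted: [26, 26, 26, 35, 90, 93]


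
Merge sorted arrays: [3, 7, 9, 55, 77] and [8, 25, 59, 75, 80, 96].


Take 3 from A
Take 7 from A
Take 8 from B
Take 9 from A
Take 25 from B
Take 55 from A
Take 59 from B
Take 75 from B
Take 77 from A

Merged: [3, 7, 8, 9, 25, 55, 59, 75, 77, 80, 96]


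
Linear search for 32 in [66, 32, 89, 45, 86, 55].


i=0: 66!=32
i=1: 32==32 found!

Found at 1, 2 comps


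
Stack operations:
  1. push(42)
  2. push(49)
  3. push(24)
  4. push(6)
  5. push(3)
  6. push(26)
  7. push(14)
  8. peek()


push(42) -> [42]
push(49) -> [42, 49]
push(24) -> [42, 49, 24]
push(6) -> [42, 49, 24, 6]
push(3) -> [42, 49, 24, 6, 3]
push(26) -> [42, 49, 24, 6, 3, 26]
push(14) -> [42, 49, 24, 6, 3, 26, 14]
peek()->14

Final stack: [42, 49, 24, 6, 3, 26, 14]


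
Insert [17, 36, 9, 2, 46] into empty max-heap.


Insert 17: [17]
Insert 36: [36, 17]
Insert 9: [36, 17, 9]
Insert 2: [36, 17, 9, 2]
Insert 46: [46, 36, 9, 2, 17]

Final heap: [46, 36, 9, 2, 17]


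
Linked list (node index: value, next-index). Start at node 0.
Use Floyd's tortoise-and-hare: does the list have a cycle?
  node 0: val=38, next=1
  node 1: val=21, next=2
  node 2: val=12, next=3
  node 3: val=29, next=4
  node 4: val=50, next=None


Floyd's tortoise (slow, +1) and hare (fast, +2):
  init: slow=0, fast=0
  step 1: slow=1, fast=2
  step 2: slow=2, fast=4
  step 3: fast -> None, no cycle

Cycle: no


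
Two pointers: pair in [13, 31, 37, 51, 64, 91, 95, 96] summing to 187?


lo=0(13)+hi=7(96)=109
lo=1(31)+hi=7(96)=127
lo=2(37)+hi=7(96)=133
lo=3(51)+hi=7(96)=147
lo=4(64)+hi=7(96)=160
lo=5(91)+hi=7(96)=187

Yes: 91+96=187


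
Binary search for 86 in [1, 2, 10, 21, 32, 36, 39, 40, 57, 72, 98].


Step 1: lo=0, hi=10, mid=5, val=36
Step 2: lo=6, hi=10, mid=8, val=57
Step 3: lo=9, hi=10, mid=9, val=72
Step 4: lo=10, hi=10, mid=10, val=98

Not found


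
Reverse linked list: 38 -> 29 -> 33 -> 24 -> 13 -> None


Step 1: curr=38, set curr.next=prev(None) | reversed so far: 38
Step 2: curr=29, set curr.next=prev(38) | reversed so far: 29 -> 38
Step 3: curr=33, set curr.next=prev(29) | reversed so far: 33 -> 29 -> 38
Step 4: curr=24, set curr.next=prev(33) | reversed so far: 24 -> 33 -> 29 -> 38
Step 5: curr=13, set curr.next=prev(24) | reversed so far: 13 -> 24 -> 33 -> 29 -> 38

13 -> 24 -> 33 -> 29 -> 38 -> None


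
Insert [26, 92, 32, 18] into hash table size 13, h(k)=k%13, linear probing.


Insert 26: h=0 -> slot 0
Insert 92: h=1 -> slot 1
Insert 32: h=6 -> slot 6
Insert 18: h=5 -> slot 5

Table: [26, 92, None, None, None, 18, 32, None, None, None, None, None, None]


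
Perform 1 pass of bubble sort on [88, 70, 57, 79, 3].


Initial: [88, 70, 57, 79, 3]
Pass 1: [70, 57, 79, 3, 88] (4 swaps)

After 1 pass: [70, 57, 79, 3, 88]


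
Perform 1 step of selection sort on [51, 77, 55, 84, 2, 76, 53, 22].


Initial: [51, 77, 55, 84, 2, 76, 53, 22]
Step 1: min=2 at 4
  Swap: [2, 77, 55, 84, 51, 76, 53, 22]

After 1 step: [2, 77, 55, 84, 51, 76, 53, 22]


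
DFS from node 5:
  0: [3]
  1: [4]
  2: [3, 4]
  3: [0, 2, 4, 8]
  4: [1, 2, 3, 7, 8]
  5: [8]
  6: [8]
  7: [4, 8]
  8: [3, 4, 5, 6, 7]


Visit 5, push [8]
Visit 8, push [7, 6, 4, 3]
Visit 3, push [4, 2, 0]
Visit 0, push []
Visit 2, push [4]
Visit 4, push [7, 1]
Visit 1, push []
Visit 7, push []
Visit 6, push []

DFS order: [5, 8, 3, 0, 2, 4, 1, 7, 6]


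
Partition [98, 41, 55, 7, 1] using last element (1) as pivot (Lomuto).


Pivot: 1
Place pivot at 0: [1, 41, 55, 7, 98]

Partitioned: [1, 41, 55, 7, 98]


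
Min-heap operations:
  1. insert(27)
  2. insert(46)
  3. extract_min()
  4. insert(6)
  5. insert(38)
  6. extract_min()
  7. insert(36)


insert(27) -> [27]
insert(46) -> [27, 46]
extract_min()->27, [46]
insert(6) -> [6, 46]
insert(38) -> [6, 46, 38]
extract_min()->6, [38, 46]
insert(36) -> [36, 46, 38]

Final heap: [36, 46, 38]


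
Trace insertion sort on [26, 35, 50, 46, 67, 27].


Initial: [26, 35, 50, 46, 67, 27]
Insert 35: [26, 35, 50, 46, 67, 27]
Insert 50: [26, 35, 50, 46, 67, 27]
Insert 46: [26, 35, 46, 50, 67, 27]
Insert 67: [26, 35, 46, 50, 67, 27]
Insert 27: [26, 27, 35, 46, 50, 67]

Sorted: [26, 27, 35, 46, 50, 67]


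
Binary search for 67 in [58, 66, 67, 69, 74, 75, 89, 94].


Step 1: lo=0, hi=7, mid=3, val=69
Step 2: lo=0, hi=2, mid=1, val=66
Step 3: lo=2, hi=2, mid=2, val=67

Found at index 2


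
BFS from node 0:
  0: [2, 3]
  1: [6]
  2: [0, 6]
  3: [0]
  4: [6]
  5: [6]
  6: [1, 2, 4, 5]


Visit 0, enqueue [2, 3]
Visit 2, enqueue [6]
Visit 3, enqueue []
Visit 6, enqueue [1, 4, 5]
Visit 1, enqueue []
Visit 4, enqueue []
Visit 5, enqueue []

BFS order: [0, 2, 3, 6, 1, 4, 5]


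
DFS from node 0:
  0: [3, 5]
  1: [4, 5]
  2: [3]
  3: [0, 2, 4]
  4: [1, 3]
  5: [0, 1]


Visit 0, push [5, 3]
Visit 3, push [4, 2]
Visit 2, push []
Visit 4, push [1]
Visit 1, push [5]
Visit 5, push []

DFS order: [0, 3, 2, 4, 1, 5]
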